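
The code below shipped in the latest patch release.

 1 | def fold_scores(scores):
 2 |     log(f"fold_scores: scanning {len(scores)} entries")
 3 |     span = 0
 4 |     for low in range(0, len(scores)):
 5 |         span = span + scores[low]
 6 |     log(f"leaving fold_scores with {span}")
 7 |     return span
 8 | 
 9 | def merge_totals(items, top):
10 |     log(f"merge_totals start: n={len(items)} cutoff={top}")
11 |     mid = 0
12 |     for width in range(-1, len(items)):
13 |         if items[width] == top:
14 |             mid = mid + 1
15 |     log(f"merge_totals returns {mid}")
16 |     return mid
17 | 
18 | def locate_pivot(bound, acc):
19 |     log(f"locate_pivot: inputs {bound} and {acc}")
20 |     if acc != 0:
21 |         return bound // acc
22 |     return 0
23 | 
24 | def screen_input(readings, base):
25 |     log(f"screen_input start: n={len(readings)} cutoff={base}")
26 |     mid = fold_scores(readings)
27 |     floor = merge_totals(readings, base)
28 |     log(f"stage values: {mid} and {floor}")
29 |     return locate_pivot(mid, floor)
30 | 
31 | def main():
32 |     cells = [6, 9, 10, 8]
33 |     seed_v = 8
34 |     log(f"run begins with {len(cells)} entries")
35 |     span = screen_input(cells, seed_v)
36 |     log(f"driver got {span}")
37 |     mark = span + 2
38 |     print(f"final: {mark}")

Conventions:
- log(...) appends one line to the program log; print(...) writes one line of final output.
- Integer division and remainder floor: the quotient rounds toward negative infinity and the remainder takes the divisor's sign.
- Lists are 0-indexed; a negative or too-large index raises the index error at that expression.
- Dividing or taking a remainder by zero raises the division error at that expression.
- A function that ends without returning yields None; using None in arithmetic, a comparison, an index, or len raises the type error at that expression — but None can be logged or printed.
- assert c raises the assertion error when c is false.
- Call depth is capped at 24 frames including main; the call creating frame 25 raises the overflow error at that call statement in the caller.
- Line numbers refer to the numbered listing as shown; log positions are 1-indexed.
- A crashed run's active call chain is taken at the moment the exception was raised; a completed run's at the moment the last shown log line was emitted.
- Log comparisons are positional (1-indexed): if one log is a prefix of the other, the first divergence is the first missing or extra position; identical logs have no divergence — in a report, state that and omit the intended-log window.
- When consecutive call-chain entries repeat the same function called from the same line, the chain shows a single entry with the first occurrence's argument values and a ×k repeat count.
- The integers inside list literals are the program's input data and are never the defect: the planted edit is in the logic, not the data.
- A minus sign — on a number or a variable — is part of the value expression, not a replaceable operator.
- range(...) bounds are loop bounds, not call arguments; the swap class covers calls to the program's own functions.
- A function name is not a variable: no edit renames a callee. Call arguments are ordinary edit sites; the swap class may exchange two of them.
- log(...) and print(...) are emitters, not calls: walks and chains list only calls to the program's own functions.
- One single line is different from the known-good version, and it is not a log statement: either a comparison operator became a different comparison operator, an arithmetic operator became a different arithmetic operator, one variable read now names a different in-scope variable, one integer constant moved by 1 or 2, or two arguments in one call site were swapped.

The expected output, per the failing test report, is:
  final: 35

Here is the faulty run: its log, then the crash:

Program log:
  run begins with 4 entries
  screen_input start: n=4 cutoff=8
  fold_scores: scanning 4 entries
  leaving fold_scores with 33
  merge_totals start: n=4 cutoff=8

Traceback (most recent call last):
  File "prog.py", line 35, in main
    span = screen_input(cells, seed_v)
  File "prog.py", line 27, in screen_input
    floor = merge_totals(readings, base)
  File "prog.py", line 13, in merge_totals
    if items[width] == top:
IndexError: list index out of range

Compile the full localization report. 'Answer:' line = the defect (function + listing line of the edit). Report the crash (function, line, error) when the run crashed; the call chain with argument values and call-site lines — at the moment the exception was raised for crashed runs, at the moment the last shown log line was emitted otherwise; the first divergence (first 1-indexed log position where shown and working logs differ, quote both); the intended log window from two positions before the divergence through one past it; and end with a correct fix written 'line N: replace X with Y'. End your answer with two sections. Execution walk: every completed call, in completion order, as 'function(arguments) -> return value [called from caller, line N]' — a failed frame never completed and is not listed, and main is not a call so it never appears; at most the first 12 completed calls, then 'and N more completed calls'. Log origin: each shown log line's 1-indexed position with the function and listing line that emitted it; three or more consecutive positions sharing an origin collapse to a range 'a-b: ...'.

Answer: the defect is in merge_totals at line 12.
The tell: A complete run would log 'merge_totals returns 1' next, but this one stopped at 5 lines.
Crash: merge_totals, line 13, IndexError.
Call chain: main -> screen_input([6, 9, 10, 8], 8) (called at line 35) -> merge_totals([6, 9, 10, 8], 8) (called at line 27).
First divergence: position 6 — the faulty run's log ends after 5 lines; the working version continues with 'merge_totals returns 1'.
Intended log window:
  4: leaving fold_scores with 33
  5: merge_totals start: n=4 cutoff=8
  6: merge_totals returns 1
  7: stage values: 33 and 1
Execution walk:
  fold_scores([6, 9, 10, 8]) -> 33  [called from screen_input, line 26]
Log origin:
  1: emitted by main (line 34)
  2: emitted by screen_input (line 25)
  3: emitted by fold_scores (line 2)
  4: emitted by fold_scores (line 6)
  5: emitted by merge_totals (line 10)
A correct fix: line 12: replace `-1` with `0`.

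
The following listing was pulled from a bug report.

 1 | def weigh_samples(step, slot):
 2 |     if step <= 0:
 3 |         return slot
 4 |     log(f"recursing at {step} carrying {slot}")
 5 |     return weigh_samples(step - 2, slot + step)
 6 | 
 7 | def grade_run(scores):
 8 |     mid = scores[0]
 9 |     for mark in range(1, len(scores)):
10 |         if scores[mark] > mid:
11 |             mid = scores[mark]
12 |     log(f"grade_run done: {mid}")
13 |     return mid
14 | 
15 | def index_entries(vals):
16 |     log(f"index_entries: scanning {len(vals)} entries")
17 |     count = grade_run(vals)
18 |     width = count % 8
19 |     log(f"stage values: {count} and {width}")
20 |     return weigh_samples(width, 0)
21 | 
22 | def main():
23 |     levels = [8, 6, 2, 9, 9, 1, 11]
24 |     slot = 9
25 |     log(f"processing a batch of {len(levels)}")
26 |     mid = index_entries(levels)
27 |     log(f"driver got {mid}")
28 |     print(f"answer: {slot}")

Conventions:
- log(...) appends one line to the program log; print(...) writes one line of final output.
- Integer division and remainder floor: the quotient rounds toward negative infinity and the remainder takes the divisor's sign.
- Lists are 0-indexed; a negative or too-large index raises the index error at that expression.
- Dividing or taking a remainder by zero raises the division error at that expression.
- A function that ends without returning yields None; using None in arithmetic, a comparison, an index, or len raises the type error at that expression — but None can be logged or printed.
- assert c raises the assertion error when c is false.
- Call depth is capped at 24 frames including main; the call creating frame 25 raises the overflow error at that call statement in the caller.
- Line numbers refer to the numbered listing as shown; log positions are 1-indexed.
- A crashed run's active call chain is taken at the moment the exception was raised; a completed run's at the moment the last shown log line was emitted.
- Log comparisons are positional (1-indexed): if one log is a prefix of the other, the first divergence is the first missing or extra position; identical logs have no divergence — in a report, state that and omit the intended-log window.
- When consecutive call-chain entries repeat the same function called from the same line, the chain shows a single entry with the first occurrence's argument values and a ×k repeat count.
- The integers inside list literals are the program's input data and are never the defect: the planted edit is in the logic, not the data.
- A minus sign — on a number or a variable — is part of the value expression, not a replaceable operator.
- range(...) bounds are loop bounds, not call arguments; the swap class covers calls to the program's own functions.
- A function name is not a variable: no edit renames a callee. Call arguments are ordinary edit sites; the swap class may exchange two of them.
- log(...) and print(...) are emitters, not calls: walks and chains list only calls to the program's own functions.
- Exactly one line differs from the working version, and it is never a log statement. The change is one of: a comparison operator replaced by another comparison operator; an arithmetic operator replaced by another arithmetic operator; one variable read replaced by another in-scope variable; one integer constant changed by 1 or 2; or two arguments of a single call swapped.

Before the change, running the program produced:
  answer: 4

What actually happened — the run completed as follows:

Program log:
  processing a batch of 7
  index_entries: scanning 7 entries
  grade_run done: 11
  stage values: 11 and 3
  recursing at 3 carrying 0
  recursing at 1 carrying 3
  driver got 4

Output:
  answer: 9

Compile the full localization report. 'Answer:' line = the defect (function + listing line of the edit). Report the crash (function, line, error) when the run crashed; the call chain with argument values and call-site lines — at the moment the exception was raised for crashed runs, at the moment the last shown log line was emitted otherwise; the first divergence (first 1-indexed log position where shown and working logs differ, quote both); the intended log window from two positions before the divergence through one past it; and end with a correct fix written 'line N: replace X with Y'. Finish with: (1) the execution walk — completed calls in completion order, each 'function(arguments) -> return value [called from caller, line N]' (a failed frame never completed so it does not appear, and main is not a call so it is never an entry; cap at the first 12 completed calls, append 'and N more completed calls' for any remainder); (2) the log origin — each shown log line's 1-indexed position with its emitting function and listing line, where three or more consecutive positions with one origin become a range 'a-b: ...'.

Answer: the defect is in main at line 28.
The tell: Every logged value matches the working version; the printed result is what differs.
Call chain: main.
First divergence: there is none — every log position agrees.
Execution walk:
  grade_run([8, 6, 2, 9, 9, 1, 11]) -> 11  [called from index_entries, line 17]
  weigh_samples(-1, 4) -> 4  [called from weigh_samples, line 5]
  weigh_samples(1, 3) -> 4  [called from weigh_samples, line 5]
  weigh_samples(3, 0) -> 4  [called from index_entries, line 20]
  index_entries([8, 6, 2, 9, 9, 1, 11]) -> 4  [called from main, line 26]
Origin of each log line:
  1: logged in main at line 25
  2: logged in index_entries at line 16
  3: logged in grade_run at line 12
  4: logged in index_entries at line 19
  5: logged in weigh_samples at line 4
  6: logged in weigh_samples at line 4
  7: logged in main at line 27
A correct fix: line 28: replace `slot` with `mid`.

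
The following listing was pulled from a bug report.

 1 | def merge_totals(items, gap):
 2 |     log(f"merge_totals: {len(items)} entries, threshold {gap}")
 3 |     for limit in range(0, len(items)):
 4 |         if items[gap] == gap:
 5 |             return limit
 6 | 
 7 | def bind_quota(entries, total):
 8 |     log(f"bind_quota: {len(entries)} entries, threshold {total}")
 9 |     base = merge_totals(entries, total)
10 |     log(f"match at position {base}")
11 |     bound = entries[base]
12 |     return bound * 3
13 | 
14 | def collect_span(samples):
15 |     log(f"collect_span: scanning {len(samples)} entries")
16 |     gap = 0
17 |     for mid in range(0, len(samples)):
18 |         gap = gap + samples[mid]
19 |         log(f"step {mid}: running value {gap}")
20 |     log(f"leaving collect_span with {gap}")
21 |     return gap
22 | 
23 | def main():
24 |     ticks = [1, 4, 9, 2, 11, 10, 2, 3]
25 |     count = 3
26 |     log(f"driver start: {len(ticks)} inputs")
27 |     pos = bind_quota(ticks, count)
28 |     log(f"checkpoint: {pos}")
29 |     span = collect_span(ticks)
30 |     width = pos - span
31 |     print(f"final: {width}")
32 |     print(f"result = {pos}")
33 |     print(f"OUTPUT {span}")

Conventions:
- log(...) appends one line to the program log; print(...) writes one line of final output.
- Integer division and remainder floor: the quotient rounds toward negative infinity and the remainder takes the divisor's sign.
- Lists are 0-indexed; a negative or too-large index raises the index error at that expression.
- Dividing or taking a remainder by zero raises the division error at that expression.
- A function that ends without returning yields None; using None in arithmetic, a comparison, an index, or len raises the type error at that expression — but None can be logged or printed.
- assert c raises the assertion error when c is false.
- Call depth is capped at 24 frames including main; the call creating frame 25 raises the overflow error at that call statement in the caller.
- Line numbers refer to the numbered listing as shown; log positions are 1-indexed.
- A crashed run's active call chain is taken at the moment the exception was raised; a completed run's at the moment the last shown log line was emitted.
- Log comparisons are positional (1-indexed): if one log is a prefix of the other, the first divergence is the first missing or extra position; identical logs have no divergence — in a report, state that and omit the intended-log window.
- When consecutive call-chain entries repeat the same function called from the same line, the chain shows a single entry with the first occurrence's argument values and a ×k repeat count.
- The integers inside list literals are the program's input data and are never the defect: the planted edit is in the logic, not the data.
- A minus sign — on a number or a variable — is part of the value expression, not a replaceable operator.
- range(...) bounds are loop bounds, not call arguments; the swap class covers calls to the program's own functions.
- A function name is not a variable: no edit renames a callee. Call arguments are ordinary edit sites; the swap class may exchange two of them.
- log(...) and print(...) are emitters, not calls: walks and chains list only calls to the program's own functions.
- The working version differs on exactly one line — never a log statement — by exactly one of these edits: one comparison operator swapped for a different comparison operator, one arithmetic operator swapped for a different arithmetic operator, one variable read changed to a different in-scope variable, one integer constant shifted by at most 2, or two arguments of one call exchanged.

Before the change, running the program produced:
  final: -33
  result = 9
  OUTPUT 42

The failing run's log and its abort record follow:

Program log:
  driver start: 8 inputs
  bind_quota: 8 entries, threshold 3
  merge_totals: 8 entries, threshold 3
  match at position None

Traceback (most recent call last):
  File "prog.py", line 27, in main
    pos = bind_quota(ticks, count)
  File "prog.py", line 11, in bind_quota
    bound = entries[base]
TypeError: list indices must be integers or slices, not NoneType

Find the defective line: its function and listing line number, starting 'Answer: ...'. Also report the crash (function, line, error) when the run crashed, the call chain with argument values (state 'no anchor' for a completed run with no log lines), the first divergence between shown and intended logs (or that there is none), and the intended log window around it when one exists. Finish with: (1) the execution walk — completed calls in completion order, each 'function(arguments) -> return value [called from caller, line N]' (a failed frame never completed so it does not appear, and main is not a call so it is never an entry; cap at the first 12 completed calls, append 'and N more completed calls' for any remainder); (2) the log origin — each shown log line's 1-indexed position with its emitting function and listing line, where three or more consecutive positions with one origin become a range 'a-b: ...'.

Answer: the defect is in merge_totals at line 4.
Key observation: Log line 4 is where behavior first shows: 'match at position None' appears instead of 'match at position 7'.
Crash: bind_quota, line 11, TypeError.
Call chain: main -> bind_quota([1, 4, 9, 2, 11, 10, 2, 3], 3) (called at line 27).
First divergence: position 4; shown 'match at position None' vs intended 'match at position 7'.
Intended log window:
  2: bind_quota: 8 entries, threshold 3
  3: merge_totals: 8 entries, threshold 3
  4: match at position 7
  5: checkpoint: 9
Execution walk:
  merge_totals([1, 4, 9, 2, 11, 10, 2, 3], 3) -> None  [called from bind_quota, line 9]
Log origin:
  1: logged in main at line 26
  2: logged in bind_quota at line 8
  3: logged in merge_totals at line 2
  4: logged in bind_quota at line 10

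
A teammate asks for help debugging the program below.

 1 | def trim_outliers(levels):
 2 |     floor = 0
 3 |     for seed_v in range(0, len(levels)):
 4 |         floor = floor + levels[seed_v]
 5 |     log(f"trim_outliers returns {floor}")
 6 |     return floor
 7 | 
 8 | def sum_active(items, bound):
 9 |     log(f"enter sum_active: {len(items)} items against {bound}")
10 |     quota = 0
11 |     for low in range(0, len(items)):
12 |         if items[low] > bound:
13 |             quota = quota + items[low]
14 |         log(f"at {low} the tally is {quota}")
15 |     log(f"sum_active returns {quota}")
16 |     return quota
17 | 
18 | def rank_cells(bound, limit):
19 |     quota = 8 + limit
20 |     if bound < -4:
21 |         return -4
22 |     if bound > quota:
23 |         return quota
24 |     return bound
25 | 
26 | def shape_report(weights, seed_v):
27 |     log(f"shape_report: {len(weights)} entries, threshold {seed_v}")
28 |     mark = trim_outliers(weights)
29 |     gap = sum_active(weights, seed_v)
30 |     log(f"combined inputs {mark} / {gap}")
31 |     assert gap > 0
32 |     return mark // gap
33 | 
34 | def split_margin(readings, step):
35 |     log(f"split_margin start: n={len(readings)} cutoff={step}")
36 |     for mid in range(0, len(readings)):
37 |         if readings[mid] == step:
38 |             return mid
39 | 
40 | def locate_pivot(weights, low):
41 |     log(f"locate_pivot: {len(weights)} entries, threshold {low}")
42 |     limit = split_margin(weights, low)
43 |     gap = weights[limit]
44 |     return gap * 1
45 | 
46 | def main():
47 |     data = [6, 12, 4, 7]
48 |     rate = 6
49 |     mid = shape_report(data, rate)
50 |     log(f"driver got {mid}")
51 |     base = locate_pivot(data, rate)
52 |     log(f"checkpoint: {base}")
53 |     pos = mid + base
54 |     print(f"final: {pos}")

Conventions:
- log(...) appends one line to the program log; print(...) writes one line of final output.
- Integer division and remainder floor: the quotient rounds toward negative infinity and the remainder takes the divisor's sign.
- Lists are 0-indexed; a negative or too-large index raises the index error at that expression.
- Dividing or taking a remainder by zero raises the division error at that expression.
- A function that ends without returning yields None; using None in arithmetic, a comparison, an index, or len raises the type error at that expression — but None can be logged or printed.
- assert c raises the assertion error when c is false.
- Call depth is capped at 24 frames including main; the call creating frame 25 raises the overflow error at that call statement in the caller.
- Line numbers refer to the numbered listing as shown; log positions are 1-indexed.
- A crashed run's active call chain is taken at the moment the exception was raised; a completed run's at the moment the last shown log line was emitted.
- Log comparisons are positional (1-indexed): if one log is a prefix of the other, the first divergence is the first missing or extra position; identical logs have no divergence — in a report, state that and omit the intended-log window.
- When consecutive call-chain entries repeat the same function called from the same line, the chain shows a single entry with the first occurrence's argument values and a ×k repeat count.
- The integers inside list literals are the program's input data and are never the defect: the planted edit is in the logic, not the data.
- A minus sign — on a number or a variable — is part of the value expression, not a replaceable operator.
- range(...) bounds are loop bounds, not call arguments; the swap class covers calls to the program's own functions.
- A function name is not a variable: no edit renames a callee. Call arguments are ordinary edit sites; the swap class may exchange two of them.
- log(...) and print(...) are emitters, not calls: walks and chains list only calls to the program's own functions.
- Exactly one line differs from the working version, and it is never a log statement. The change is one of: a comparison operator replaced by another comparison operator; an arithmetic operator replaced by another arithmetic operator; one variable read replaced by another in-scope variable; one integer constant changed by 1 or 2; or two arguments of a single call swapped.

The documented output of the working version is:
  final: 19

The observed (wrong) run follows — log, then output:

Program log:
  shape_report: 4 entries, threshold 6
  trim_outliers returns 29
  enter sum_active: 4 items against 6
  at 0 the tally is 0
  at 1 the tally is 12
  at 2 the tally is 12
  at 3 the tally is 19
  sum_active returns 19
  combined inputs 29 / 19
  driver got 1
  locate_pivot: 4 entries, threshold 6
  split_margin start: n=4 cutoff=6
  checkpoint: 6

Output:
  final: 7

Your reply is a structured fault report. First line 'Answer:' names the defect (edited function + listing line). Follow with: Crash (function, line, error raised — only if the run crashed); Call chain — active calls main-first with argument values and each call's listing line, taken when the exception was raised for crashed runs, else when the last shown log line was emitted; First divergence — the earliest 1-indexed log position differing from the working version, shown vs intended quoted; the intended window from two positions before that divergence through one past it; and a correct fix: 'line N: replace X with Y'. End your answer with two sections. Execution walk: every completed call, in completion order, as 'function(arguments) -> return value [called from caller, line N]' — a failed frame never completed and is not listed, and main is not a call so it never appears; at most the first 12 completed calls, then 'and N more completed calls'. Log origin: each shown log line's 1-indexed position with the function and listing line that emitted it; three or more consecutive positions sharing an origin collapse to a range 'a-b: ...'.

Answer: the defect is in locate_pivot at line 44.
Core observation: Position 13 is the first bad log line: 'checkpoint: 6' should read 'checkpoint: 18'.
Call chain: main.
First divergence: position 13 — the shown line 'checkpoint: 6' should read 'checkpoint: 18'.
Intended log window:
  11: locate_pivot: 4 entries, threshold 6
  12: split_margin start: n=4 cutoff=6
  13: checkpoint: 18
Execution walk:
  trim_outliers([6, 12, 4, 7]) -> 29  [called from shape_report, line 28]
  sum_active([6, 12, 4, 7], 6) -> 19  [called from shape_report, line 29]
  shape_report([6, 12, 4, 7], 6) -> 1  [called from main, line 49]
  split_margin([6, 12, 4, 7], 6) -> 0  [called from locate_pivot, line 42]
  locate_pivot([6, 12, 4, 7], 6) -> 6  [called from main, line 51]
Log origin:
  1: emitted by shape_report (line 27)
  2: emitted by trim_outliers (line 5)
  3: emitted by sum_active (line 9)
  4-7: emitted by sum_active (line 14)
  8: emitted by sum_active (line 15)
  9: emitted by shape_report (line 30)
  10: emitted by main (line 50)
  11: emitted by locate_pivot (line 41)
  12: emitted by split_margin (line 35)
  13: emitted by main (line 52)
A correct fix: line 44: replace `1` with `3`.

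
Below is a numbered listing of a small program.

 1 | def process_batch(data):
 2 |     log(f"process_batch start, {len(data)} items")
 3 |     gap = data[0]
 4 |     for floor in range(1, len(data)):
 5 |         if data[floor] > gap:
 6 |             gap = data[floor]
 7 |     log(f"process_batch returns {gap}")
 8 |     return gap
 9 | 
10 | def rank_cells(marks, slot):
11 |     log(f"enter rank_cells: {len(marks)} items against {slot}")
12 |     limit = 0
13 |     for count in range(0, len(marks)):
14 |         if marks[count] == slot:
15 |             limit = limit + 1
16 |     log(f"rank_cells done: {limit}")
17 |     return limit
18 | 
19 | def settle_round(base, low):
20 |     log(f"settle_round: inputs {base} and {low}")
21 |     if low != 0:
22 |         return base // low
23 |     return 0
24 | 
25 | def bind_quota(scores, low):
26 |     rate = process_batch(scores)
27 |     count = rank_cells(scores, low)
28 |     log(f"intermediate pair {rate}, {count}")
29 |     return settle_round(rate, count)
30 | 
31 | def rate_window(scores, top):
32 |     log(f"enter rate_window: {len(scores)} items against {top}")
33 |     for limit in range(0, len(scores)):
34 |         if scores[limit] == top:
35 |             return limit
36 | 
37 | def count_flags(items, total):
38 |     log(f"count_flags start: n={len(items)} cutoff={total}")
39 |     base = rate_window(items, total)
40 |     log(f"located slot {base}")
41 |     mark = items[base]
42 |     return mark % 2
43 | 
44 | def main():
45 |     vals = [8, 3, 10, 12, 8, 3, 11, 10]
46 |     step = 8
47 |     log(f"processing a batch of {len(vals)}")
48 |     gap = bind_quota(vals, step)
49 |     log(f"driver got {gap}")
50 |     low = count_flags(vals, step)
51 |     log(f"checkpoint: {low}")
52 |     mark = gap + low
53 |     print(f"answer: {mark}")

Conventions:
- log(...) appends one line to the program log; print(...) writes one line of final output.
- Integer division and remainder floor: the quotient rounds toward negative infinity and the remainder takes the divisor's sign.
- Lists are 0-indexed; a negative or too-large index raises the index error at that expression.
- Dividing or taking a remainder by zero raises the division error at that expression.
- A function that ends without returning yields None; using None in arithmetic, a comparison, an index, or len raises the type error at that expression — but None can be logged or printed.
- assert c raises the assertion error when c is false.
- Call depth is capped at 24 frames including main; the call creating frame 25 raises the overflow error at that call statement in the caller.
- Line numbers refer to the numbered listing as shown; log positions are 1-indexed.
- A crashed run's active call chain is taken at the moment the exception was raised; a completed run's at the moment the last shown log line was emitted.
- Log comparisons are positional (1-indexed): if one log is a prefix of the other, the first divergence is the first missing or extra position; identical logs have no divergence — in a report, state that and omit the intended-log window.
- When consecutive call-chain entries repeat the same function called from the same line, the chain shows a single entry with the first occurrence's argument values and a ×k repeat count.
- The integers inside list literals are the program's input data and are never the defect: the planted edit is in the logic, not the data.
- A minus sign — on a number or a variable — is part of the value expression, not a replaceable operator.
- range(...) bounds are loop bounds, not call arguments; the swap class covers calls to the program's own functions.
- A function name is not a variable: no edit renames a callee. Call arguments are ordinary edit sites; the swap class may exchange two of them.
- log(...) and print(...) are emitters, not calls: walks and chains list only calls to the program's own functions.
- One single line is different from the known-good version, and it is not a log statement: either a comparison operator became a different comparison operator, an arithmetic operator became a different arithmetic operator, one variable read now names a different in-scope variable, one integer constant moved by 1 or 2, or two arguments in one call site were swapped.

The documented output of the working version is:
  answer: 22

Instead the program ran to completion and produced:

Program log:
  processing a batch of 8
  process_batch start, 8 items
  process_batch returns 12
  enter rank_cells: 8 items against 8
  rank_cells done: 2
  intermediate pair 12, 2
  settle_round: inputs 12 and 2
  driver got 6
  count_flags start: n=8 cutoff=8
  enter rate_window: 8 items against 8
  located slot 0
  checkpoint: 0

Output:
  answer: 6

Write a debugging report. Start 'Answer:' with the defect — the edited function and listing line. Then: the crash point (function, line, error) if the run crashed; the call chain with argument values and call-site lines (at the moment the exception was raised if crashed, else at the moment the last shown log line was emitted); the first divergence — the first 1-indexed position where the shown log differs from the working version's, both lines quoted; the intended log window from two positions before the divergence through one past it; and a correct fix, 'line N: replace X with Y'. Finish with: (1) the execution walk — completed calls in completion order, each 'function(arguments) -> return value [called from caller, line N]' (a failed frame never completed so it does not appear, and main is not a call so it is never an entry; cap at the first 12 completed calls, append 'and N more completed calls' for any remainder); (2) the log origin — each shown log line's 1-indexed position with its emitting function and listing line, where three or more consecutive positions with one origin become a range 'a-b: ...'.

Answer: the defect is in count_flags at line 42.
Core observation: At log position 12 the runs split — shown 'checkpoint: 0', but the working version logs 'checkpoint: 16'.
Call chain: main.
First divergence: at position 12 the run shows 'checkpoint: 0' where the working version logs 'checkpoint: 16'.
Intended log window:
  10: enter rate_window: 8 items against 8
  11: located slot 0
  12: checkpoint: 16
Execution walk:
  process_batch([8, 3, 10, 12, 8, 3, 11, 10]) -> 12  [called from bind_quota, line 26]
  rank_cells([8, 3, 10, 12, 8, 3, 11, 10], 8) -> 2  [called from bind_quota, line 27]
  settle_round(12, 2) -> 6  [called from bind_quota, line 29]
  bind_quota([8, 3, 10, 12, 8, 3, 11, 10], 8) -> 6  [called from main, line 48]
  rate_window([8, 3, 10, 12, 8, 3, 11, 10], 8) -> 0  [called from count_flags, line 39]
  count_flags([8, 3, 10, 12, 8, 3, 11, 10], 8) -> 0  [called from main, line 50]
Log origin:
  1: from main, line 47
  2: from process_batch, line 2
  3: from process_batch, line 7
  4: from rank_cells, line 11
  5: from rank_cells, line 16
  6: from bind_quota, line 28
  7: from settle_round, line 20
  8: from main, line 49
  9: from count_flags, line 38
  10: from rate_window, line 32
  11: from count_flags, line 40
  12: from main, line 51
A correct fix: line 42: replace `%` with `*`.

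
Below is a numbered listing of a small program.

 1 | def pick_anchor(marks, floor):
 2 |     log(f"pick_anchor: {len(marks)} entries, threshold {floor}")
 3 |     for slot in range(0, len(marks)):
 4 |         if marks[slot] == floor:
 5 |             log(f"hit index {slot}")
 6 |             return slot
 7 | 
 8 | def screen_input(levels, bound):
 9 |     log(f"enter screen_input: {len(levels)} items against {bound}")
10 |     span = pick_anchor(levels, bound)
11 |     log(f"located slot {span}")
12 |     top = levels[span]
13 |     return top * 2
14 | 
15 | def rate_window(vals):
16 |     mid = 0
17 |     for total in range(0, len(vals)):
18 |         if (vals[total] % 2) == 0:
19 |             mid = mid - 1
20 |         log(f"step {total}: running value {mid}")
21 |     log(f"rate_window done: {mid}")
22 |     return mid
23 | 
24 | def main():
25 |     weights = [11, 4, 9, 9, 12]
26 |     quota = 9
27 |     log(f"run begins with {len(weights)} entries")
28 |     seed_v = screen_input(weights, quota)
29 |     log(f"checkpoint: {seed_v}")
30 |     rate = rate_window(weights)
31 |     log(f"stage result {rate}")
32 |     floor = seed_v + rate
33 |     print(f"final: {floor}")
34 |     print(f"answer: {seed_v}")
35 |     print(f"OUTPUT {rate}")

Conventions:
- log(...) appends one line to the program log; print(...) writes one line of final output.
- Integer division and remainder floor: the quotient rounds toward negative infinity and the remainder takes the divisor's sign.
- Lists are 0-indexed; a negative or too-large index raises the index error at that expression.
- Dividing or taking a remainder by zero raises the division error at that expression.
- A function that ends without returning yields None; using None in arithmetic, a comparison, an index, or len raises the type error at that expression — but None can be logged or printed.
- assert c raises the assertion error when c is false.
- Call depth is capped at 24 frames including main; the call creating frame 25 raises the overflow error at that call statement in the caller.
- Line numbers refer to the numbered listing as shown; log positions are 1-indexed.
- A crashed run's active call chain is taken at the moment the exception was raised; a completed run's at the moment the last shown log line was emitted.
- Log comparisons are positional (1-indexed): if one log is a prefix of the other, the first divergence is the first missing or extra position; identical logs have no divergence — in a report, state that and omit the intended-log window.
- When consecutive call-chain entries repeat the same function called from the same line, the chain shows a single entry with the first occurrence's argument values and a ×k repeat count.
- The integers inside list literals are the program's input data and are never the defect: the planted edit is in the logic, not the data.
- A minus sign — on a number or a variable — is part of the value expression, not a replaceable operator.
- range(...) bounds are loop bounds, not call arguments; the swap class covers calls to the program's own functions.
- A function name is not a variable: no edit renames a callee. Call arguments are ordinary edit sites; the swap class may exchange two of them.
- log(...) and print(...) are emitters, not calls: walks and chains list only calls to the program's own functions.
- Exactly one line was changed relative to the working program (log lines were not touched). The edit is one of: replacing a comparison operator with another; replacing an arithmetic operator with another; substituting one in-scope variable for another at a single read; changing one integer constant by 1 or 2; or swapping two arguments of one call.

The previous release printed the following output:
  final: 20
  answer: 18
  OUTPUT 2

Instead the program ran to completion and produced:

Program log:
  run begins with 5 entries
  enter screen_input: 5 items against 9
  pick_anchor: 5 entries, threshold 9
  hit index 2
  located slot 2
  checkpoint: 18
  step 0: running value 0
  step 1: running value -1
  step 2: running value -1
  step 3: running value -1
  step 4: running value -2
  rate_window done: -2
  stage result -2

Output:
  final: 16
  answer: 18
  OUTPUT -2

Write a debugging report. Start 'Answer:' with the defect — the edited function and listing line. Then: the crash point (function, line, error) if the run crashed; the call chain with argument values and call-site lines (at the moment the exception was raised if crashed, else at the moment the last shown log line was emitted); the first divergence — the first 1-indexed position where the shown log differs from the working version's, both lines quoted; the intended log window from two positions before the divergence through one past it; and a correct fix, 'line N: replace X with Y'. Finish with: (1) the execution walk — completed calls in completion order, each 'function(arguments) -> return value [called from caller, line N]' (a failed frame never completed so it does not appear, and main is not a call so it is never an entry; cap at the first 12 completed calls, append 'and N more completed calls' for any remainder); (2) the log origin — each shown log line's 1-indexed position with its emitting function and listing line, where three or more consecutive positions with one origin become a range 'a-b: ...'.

Answer: the defect is in rate_window at line 19.
Key observation: Log line 8 is where behavior first shows: 'step 1: running value -1' appears instead of 'step 1: running value 1'.
Call chain: main.
First divergence: at position 8 the run shows 'step 1: running value -1' where the working version logs 'step 1: running value 1'.
Intended log window:
  6: checkpoint: 18
  7: step 0: running value 0
  8: step 1: running value 1
  9: step 2: running value 1
Execution walk:
  pick_anchor([11, 4, 9, 9, 12], 9) -> 2  [called from screen_input, line 10]
  screen_input([11, 4, 9, 9, 12], 9) -> 18  [called from main, line 28]
  rate_window([11, 4, 9, 9, 12]) -> -2  [called from main, line 30]
Log origin:
  1: emitted by main (line 27)
  2: emitted by screen_input (line 9)
  3: emitted by pick_anchor (line 2)
  4: emitted by pick_anchor (line 5)
  5: emitted by screen_input (line 11)
  6: emitted by main (line 29)
  7-11: emitted by rate_window (line 20)
  12: emitted by rate_window (line 21)
  13: emitted by main (line 31)
A correct fix: line 19: replace `-` with `+`.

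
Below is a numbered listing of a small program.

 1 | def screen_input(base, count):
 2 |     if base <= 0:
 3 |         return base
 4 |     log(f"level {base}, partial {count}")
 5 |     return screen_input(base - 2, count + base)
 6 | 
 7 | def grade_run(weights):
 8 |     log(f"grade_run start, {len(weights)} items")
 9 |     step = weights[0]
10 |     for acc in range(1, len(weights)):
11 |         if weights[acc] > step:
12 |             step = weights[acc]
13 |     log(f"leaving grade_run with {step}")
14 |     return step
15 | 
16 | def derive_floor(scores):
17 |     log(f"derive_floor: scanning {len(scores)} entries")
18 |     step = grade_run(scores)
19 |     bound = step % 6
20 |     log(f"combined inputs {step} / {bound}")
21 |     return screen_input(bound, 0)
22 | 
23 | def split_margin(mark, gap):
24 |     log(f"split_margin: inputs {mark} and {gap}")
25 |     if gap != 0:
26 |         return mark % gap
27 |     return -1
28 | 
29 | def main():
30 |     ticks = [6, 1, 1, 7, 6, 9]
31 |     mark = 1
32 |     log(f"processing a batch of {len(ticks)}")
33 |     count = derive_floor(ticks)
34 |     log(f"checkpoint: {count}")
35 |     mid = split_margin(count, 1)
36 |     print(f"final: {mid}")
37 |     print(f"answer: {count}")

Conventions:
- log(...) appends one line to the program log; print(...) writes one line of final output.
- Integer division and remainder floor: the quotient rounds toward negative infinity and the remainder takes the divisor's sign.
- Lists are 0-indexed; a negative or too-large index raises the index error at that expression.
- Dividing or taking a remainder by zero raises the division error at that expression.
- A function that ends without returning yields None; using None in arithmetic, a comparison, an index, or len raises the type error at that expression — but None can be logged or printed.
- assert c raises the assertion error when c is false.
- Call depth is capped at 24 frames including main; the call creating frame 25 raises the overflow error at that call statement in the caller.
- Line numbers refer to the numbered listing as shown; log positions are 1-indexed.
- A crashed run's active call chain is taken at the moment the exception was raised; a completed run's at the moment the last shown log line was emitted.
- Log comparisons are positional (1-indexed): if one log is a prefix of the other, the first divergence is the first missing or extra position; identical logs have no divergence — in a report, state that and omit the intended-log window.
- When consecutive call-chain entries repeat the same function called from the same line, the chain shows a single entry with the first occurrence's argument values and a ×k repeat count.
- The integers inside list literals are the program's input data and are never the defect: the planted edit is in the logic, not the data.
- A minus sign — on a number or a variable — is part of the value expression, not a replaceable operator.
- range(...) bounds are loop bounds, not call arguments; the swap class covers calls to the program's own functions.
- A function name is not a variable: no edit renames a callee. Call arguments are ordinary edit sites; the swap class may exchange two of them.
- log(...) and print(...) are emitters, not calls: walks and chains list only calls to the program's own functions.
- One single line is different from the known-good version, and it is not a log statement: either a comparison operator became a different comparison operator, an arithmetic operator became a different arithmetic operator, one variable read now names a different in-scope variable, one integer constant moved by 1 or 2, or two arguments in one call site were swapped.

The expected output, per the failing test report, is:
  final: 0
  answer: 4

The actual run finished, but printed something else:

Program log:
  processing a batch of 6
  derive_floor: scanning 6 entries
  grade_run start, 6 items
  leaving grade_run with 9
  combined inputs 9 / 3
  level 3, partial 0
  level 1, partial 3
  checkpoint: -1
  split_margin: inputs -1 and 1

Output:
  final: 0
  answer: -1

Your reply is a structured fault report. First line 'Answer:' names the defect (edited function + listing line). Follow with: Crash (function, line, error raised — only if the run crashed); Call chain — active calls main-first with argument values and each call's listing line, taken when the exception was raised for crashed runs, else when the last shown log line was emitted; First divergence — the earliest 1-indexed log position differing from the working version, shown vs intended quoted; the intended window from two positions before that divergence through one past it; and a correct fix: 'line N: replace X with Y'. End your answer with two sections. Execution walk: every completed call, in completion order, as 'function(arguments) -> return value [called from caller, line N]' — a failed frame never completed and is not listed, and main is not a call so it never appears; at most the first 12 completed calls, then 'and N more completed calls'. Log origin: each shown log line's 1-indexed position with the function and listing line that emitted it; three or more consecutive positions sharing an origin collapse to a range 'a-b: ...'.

Answer: the defect is in screen_input at line 3.
Key fact: The log first diverges at position 8: the faulty run prints 'checkpoint: -1' where the working version prints 'checkpoint: 4'.
Call chain: main -> split_margin(-1, 1) (called at line 35).
First divergence: position 8 — the shown line 'checkpoint: -1' should read 'checkpoint: 4'.
Intended log window:
  6: level 3, partial 0
  7: level 1, partial 3
  8: checkpoint: 4
  9: split_margin: inputs 4 and 1
Execution walk:
  grade_run([6, 1, 1, 7, 6, 9]) -> 9  [called from derive_floor, line 18]
  screen_input(-1, 4) -> -1  [called from screen_input, line 5]
  screen_input(1, 3) -> -1  [called from screen_input, line 5]
  screen_input(3, 0) -> -1  [called from derive_floor, line 21]
  derive_floor([6, 1, 1, 7, 6, 9]) -> -1  [called from main, line 33]
  split_margin(-1, 1) -> 0  [called from main, line 35]
Log origin:
  1: emitted by main (line 32)
  2: emitted by derive_floor (line 17)
  3: emitted by grade_run (line 8)
  4: emitted by grade_run (line 13)
  5: emitted by derive_floor (line 20)
  6: emitted by screen_input (line 4)
  7: emitted by screen_input (line 4)
  8: emitted by main (line 34)
  9: emitted by split_margin (line 24)
A correct fix: line 3: replace `base` with `count`.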